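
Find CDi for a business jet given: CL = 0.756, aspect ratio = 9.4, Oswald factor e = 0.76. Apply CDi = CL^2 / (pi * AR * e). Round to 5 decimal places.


Step 1: CL^2 = 0.756^2 = 0.571536
Step 2: pi * AR * e = 3.14159 * 9.4 * 0.76 = 22.443538
Step 3: CDi = 0.571536 / 22.443538 = 0.02547

0.02547


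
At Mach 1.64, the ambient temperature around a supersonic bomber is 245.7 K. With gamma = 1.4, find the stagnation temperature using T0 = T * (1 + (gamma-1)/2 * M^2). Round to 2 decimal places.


Step 1: (gamma-1)/2 = 0.2
Step 2: M^2 = 2.6896
Step 3: 1 + 0.2 * 2.6896 = 1.53792
Step 4: T0 = 245.7 * 1.53792 = 377.87 K

377.87


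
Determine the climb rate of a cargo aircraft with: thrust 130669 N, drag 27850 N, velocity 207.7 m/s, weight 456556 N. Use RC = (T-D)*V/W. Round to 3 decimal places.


Step 1: Excess thrust = T - D = 130669 - 27850 = 102819 N
Step 2: Excess power = 102819 * 207.7 = 21355506.3 W
Step 3: RC = 21355506.3 / 456556 = 46.775 m/s

46.775


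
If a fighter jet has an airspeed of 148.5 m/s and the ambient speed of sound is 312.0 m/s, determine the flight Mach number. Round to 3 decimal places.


Step 1: M = V / a = 148.5 / 312.0
Step 2: M = 0.476

0.476


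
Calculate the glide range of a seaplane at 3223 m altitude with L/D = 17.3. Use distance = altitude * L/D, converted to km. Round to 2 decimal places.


Step 1: Glide distance = altitude * L/D = 3223 * 17.3 = 55757.9 m
Step 2: Convert to km: 55757.9 / 1000 = 55.76 km

55.76


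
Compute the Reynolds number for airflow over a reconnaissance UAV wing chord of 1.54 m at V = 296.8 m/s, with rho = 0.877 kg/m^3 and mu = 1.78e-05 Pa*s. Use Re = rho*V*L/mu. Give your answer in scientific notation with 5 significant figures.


Step 1: Numerator = rho * V * L = 0.877 * 296.8 * 1.54 = 400.852144
Step 2: Re = 400.852144 / 1.78e-05
Step 3: Re = 2.2520e+07

2.2520e+07


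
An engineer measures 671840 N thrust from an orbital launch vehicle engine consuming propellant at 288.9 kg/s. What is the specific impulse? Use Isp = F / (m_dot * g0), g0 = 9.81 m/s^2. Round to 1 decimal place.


Step 1: m_dot * g0 = 288.9 * 9.81 = 2834.11
Step 2: Isp = 671840 / 2834.11 = 237.1 s

237.1


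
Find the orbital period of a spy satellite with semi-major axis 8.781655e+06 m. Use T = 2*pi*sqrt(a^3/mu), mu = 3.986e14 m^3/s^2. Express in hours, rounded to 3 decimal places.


Step 1: a^3 / mu = 6.772190e+20 / 3.986e14 = 1.698994e+06
Step 2: sqrt(1.698994e+06) = 1303.4546 s
Step 3: T = 2*pi * 1303.4546 = 8189.85 s
Step 4: T in hours = 8189.85 / 3600 = 2.275 hours

2.275


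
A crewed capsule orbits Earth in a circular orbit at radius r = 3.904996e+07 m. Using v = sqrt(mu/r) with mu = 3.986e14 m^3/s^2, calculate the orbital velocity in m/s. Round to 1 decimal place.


Step 1: mu / r = 3.986e14 / 3.904996e+07 = 10207436.8322
Step 2: v = sqrt(10207436.8322) = 3194.9 m/s

3194.9


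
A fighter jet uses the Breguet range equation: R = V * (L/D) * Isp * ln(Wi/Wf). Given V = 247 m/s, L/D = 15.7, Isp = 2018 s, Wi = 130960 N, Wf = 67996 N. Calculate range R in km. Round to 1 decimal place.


Step 1: Coefficient = V * (L/D) * Isp = 247 * 15.7 * 2018 = 7825602.2 m
Step 2: Wi/Wf = 130960 / 67996 = 1.925996
Step 3: ln(1.925996) = 0.655443
Step 4: R = 7825602.2 * 0.655443 = 5129236.6 m = 5129.2 km

5129.2


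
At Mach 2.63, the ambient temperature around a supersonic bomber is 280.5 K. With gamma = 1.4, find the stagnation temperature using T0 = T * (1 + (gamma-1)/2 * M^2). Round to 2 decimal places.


Step 1: (gamma-1)/2 = 0.2
Step 2: M^2 = 6.9169
Step 3: 1 + 0.2 * 6.9169 = 2.38338
Step 4: T0 = 280.5 * 2.38338 = 668.54 K

668.54


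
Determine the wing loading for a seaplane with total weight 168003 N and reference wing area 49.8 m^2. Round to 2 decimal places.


Step 1: Wing loading = W / S = 168003 / 49.8
Step 2: Wing loading = 3373.55 N/m^2

3373.55


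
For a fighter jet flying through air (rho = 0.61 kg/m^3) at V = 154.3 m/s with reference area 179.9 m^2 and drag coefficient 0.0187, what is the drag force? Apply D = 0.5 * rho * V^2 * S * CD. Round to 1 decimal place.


Step 1: Dynamic pressure q = 0.5 * 0.61 * 154.3^2 = 7261.5895 Pa
Step 2: Drag D = q * S * CD = 7261.5895 * 179.9 * 0.0187
Step 3: D = 24428.9 N

24428.9


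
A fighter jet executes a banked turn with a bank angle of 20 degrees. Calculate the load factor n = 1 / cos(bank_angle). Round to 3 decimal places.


Step 1: Convert 20 degrees to radians = 0.349066
Step 2: cos(20 deg) = 0.939693
Step 3: n = 1 / 0.939693 = 1.064

1.064


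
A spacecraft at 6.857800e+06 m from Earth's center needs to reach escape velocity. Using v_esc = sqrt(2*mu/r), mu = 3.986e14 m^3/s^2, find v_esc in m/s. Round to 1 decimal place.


Step 1: 2*mu/r = 2 * 3.986e14 / 6.857800e+06 = 116247192.9773
Step 2: v_esc = sqrt(116247192.9773) = 10781.8 m/s

10781.8


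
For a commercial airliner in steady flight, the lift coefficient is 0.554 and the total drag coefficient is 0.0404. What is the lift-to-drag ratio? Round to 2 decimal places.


Step 1: L/D = CL / CD = 0.554 / 0.0404
Step 2: L/D = 13.71

13.71


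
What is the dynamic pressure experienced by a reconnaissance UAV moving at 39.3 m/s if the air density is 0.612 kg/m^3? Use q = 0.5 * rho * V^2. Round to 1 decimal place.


Step 1: V^2 = 39.3^2 = 1544.49
Step 2: q = 0.5 * 0.612 * 1544.49
Step 3: q = 472.6 Pa

472.6


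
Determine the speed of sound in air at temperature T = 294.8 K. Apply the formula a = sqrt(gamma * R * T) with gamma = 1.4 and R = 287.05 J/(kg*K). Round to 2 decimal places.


Step 1: gamma * R * T = 1.4 * 287.05 * 294.8 = 118471.276
Step 2: a = sqrt(118471.276) = 344.20 m/s

344.20


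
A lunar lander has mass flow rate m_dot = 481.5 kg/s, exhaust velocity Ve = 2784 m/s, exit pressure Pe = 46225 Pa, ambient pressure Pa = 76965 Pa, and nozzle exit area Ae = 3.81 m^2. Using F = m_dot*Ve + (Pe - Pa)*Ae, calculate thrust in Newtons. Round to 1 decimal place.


Step 1: Momentum thrust = m_dot * Ve = 481.5 * 2784 = 1340496.0 N
Step 2: Pressure thrust = (Pe - Pa) * Ae = (46225 - 76965) * 3.81 = -117119.40 N
Step 3: Total thrust F = 1340496.0 + -117119.40 = 1223376.6 N

1223376.6


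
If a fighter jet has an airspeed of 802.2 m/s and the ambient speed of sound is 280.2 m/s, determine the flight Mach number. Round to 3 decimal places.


Step 1: M = V / a = 802.2 / 280.2
Step 2: M = 2.863

2.863


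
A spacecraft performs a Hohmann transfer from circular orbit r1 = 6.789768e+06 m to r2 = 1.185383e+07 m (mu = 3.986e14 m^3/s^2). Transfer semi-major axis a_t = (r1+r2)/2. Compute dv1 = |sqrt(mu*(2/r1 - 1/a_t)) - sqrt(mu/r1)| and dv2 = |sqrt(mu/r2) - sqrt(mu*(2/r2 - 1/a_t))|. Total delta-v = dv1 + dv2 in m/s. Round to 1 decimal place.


Step 1: Transfer semi-major axis a_t = (6.789768e+06 + 1.185383e+07) / 2 = 9.321799e+06 m
Step 2: v1 (circular at r1) = sqrt(mu/r1) = 7661.98 m/s
Step 3: v_t1 = sqrt(mu*(2/r1 - 1/a_t)) = 8640.14 m/s
Step 4: dv1 = |8640.14 - 7661.98| = 978.15 m/s
Step 5: v2 (circular at r2) = 5798.82 m/s, v_t2 = 4948.99 m/s
Step 6: dv2 = |5798.82 - 4948.99| = 849.82 m/s
Step 7: Total delta-v = 978.15 + 849.82 = 1828.0 m/s

1828.0


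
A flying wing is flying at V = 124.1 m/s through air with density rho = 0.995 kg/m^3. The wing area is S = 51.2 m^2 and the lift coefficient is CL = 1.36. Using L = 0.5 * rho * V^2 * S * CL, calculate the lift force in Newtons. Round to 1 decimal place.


Step 1: Calculate dynamic pressure q = 0.5 * 0.995 * 124.1^2 = 0.5 * 0.995 * 15400.81 = 7661.903 Pa
Step 2: Multiply by wing area and lift coefficient: L = 7661.903 * 51.2 * 1.36
Step 3: L = 392289.4323 * 1.36 = 533513.6 N

533513.6


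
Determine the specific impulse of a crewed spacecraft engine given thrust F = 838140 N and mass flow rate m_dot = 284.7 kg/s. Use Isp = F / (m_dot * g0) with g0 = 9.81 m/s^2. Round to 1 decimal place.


Step 1: m_dot * g0 = 284.7 * 9.81 = 2792.91
Step 2: Isp = 838140 / 2792.91 = 300.1 s

300.1


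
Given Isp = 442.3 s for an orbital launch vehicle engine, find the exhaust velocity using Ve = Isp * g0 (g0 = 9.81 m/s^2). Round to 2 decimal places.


Step 1: Ve = Isp * g0 = 442.3 * 9.81
Step 2: Ve = 4338.96 m/s

4338.96


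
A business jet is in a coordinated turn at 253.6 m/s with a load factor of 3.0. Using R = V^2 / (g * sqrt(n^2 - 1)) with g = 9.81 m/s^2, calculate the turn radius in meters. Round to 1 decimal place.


Step 1: V^2 = 253.6^2 = 64312.96
Step 2: n^2 - 1 = 3.0^2 - 1 = 8.0
Step 3: sqrt(8.0) = 2.828427
Step 4: R = 64312.96 / (9.81 * 2.828427) = 2317.8 m

2317.8


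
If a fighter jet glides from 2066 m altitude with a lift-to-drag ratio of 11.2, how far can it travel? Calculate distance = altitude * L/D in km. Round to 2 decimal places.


Step 1: Glide distance = altitude * L/D = 2066 * 11.2 = 23139.2 m
Step 2: Convert to km: 23139.2 / 1000 = 23.14 km

23.14


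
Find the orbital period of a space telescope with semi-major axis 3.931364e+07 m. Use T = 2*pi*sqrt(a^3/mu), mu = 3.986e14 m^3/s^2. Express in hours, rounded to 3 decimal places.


Step 1: a^3 / mu = 6.076168e+22 / 3.986e14 = 1.524377e+08
Step 2: sqrt(1.524377e+08) = 12346.5676 s
Step 3: T = 2*pi * 12346.5676 = 77575.77 s
Step 4: T in hours = 77575.77 / 3600 = 21.549 hours

21.549


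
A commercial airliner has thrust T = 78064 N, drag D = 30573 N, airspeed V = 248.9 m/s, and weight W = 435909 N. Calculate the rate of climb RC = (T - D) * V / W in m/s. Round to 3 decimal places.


Step 1: Excess thrust = T - D = 78064 - 30573 = 47491 N
Step 2: Excess power = 47491 * 248.9 = 11820509.9 W
Step 3: RC = 11820509.9 / 435909 = 27.117 m/s

27.117


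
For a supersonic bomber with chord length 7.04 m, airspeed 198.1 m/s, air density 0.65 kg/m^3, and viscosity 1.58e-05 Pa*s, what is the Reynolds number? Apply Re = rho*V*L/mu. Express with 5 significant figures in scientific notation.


Step 1: Numerator = rho * V * L = 0.65 * 198.1 * 7.04 = 906.5056
Step 2: Re = 906.5056 / 1.58e-05
Step 3: Re = 5.7374e+07

5.7374e+07


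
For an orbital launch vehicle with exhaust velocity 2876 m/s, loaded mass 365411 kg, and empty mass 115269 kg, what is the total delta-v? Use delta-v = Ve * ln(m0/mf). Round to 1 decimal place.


Step 1: Mass ratio m0/mf = 365411 / 115269 = 3.170072
Step 2: ln(3.170072) = 1.153754
Step 3: delta-v = 2876 * 1.153754 = 3318.2 m/s

3318.2


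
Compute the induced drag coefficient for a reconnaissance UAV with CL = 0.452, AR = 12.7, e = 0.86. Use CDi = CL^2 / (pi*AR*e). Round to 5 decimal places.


Step 1: CL^2 = 0.452^2 = 0.204304
Step 2: pi * AR * e = 3.14159 * 12.7 * 0.86 = 34.312475
Step 3: CDi = 0.204304 / 34.312475 = 0.00595

0.00595


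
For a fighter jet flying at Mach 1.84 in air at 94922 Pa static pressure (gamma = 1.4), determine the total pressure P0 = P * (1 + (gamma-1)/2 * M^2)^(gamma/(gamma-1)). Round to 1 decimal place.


Step 1: (gamma-1)/2 * M^2 = 0.2 * 3.3856 = 0.67712
Step 2: 1 + 0.67712 = 1.67712
Step 3: Exponent gamma/(gamma-1) = 3.5
Step 4: P0 = 94922 * 1.67712^3.5 = 579884.3 Pa

579884.3


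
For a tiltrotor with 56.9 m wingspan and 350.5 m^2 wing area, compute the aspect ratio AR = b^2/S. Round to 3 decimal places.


Step 1: b^2 = 56.9^2 = 3237.61
Step 2: AR = 3237.61 / 350.5 = 9.237

9.237


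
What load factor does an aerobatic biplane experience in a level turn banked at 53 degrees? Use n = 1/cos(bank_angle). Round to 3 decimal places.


Step 1: Convert 53 degrees to radians = 0.925025
Step 2: cos(53 deg) = 0.601815
Step 3: n = 1 / 0.601815 = 1.662

1.662


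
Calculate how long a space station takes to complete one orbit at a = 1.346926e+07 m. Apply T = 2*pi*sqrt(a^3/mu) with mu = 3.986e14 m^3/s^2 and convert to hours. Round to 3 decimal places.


Step 1: a^3 / mu = 2.443606e+21 / 3.986e14 = 6.130472e+06
Step 2: sqrt(6.130472e+06) = 2475.979 s
Step 3: T = 2*pi * 2475.979 = 15557.03 s
Step 4: T in hours = 15557.03 / 3600 = 4.321 hours

4.321


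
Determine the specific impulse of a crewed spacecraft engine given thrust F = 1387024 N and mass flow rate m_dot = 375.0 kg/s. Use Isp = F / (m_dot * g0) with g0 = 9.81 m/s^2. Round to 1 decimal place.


Step 1: m_dot * g0 = 375.0 * 9.81 = 3678.75
Step 2: Isp = 1387024 / 3678.75 = 377.0 s

377.0


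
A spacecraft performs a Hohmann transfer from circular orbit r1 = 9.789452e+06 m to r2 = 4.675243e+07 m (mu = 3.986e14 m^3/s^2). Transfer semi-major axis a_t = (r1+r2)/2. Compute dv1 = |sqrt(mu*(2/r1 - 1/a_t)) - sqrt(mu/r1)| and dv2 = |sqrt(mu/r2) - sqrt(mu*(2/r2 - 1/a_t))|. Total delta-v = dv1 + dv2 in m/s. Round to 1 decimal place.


Step 1: Transfer semi-major axis a_t = (9.789452e+06 + 4.675243e+07) / 2 = 2.827094e+07 m
Step 2: v1 (circular at r1) = sqrt(mu/r1) = 6381.01 m/s
Step 3: v_t1 = sqrt(mu*(2/r1 - 1/a_t)) = 8205.81 m/s
Step 4: dv1 = |8205.81 - 6381.01| = 1824.8 m/s
Step 5: v2 (circular at r2) = 2919.89 m/s, v_t2 = 1718.21 m/s
Step 6: dv2 = |2919.89 - 1718.21| = 1201.68 m/s
Step 7: Total delta-v = 1824.8 + 1201.68 = 3026.5 m/s

3026.5


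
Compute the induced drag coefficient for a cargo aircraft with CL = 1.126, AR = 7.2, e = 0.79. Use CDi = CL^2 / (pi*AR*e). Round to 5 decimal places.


Step 1: CL^2 = 1.126^2 = 1.267876
Step 2: pi * AR * e = 3.14159 * 7.2 * 0.79 = 17.869379
Step 3: CDi = 1.267876 / 17.869379 = 0.07095

0.07095


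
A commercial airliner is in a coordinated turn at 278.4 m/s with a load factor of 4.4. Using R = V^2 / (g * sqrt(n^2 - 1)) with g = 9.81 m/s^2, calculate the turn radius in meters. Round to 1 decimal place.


Step 1: V^2 = 278.4^2 = 77506.56
Step 2: n^2 - 1 = 4.4^2 - 1 = 18.36
Step 3: sqrt(18.36) = 4.284857
Step 4: R = 77506.56 / (9.81 * 4.284857) = 1843.9 m

1843.9


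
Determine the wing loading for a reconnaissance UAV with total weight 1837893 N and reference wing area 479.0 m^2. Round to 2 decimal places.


Step 1: Wing loading = W / S = 1837893 / 479.0
Step 2: Wing loading = 3836.94 N/m^2

3836.94


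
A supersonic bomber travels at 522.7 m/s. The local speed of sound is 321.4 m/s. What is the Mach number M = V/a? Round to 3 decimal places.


Step 1: M = V / a = 522.7 / 321.4
Step 2: M = 1.626

1.626


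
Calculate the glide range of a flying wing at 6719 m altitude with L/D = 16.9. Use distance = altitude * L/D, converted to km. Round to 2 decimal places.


Step 1: Glide distance = altitude * L/D = 6719 * 16.9 = 113551.1 m
Step 2: Convert to km: 113551.1 / 1000 = 113.55 km

113.55


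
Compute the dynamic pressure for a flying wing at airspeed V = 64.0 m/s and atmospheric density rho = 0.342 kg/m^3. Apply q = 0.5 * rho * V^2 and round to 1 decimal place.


Step 1: V^2 = 64.0^2 = 4096.0
Step 2: q = 0.5 * 0.342 * 4096.0
Step 3: q = 700.4 Pa

700.4


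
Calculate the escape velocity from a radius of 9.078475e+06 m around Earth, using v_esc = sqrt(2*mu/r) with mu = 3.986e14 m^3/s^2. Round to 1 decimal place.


Step 1: 2*mu/r = 2 * 3.986e14 / 9.078475e+06 = 87812105.0066
Step 2: v_esc = sqrt(87812105.0066) = 9370.8 m/s

9370.8


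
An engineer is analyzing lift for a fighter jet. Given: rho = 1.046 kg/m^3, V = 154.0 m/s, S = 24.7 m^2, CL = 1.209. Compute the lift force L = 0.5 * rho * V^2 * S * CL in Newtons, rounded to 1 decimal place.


Step 1: Calculate dynamic pressure q = 0.5 * 1.046 * 154.0^2 = 0.5 * 1.046 * 23716.0 = 12403.468 Pa
Step 2: Multiply by wing area and lift coefficient: L = 12403.468 * 24.7 * 1.209
Step 3: L = 306365.6596 * 1.209 = 370396.1 N

370396.1


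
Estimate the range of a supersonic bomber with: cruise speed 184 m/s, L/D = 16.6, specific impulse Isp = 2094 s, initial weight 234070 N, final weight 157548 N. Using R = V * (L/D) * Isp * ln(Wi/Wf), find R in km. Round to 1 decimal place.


Step 1: Coefficient = V * (L/D) * Isp = 184 * 16.6 * 2094 = 6395913.6 m
Step 2: Wi/Wf = 234070 / 157548 = 1.485706
Step 3: ln(1.485706) = 0.39589
Step 4: R = 6395913.6 * 0.39589 = 2532078.5 m = 2532.1 km

2532.1


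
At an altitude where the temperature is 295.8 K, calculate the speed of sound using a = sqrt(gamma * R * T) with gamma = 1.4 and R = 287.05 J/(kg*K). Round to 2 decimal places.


Step 1: gamma * R * T = 1.4 * 287.05 * 295.8 = 118873.146
Step 2: a = sqrt(118873.146) = 344.78 m/s

344.78


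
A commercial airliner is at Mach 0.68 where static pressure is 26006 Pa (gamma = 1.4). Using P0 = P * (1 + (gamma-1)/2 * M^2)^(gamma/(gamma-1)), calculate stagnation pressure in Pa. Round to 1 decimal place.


Step 1: (gamma-1)/2 * M^2 = 0.2 * 0.4624 = 0.09248
Step 2: 1 + 0.09248 = 1.09248
Step 3: Exponent gamma/(gamma-1) = 3.5
Step 4: P0 = 26006 * 1.09248^3.5 = 35442.2 Pa

35442.2


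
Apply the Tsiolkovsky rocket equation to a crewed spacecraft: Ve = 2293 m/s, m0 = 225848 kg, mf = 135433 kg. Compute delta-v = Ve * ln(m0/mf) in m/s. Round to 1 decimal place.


Step 1: Mass ratio m0/mf = 225848 / 135433 = 1.667599
Step 2: ln(1.667599) = 0.511385
Step 3: delta-v = 2293 * 0.511385 = 1172.6 m/s

1172.6


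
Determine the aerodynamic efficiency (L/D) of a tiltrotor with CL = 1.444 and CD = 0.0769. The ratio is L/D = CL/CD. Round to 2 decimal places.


Step 1: L/D = CL / CD = 1.444 / 0.0769
Step 2: L/D = 18.78

18.78


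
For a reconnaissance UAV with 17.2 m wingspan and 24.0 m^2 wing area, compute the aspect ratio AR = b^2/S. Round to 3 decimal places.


Step 1: b^2 = 17.2^2 = 295.84
Step 2: AR = 295.84 / 24.0 = 12.327

12.327


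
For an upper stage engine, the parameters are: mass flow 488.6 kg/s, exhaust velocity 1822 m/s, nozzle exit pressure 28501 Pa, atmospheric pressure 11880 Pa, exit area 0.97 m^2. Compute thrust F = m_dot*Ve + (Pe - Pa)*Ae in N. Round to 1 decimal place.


Step 1: Momentum thrust = m_dot * Ve = 488.6 * 1822 = 890229.2 N
Step 2: Pressure thrust = (Pe - Pa) * Ae = (28501 - 11880) * 0.97 = 16122.37 N
Step 3: Total thrust F = 890229.2 + 16122.37 = 906351.6 N

906351.6


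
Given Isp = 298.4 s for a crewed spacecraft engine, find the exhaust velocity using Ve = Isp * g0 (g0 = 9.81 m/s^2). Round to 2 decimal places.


Step 1: Ve = Isp * g0 = 298.4 * 9.81
Step 2: Ve = 2927.30 m/s

2927.30


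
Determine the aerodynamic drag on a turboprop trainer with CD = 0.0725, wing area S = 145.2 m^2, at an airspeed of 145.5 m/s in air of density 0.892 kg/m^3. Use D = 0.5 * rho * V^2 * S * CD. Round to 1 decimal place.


Step 1: Dynamic pressure q = 0.5 * 0.892 * 145.5^2 = 9441.9315 Pa
Step 2: Drag D = q * S * CD = 9441.9315 * 145.2 * 0.0725
Step 3: D = 99395.2 N

99395.2


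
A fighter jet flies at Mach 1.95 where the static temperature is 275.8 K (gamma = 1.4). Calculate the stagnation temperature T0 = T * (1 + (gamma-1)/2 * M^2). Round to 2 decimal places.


Step 1: (gamma-1)/2 = 0.2
Step 2: M^2 = 3.8025
Step 3: 1 + 0.2 * 3.8025 = 1.7605
Step 4: T0 = 275.8 * 1.7605 = 485.55 K

485.55


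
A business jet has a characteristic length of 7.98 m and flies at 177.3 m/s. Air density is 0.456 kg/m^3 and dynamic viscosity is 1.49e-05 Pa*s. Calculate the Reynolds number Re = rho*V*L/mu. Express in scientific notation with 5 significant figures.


Step 1: Numerator = rho * V * L = 0.456 * 177.3 * 7.98 = 645.173424
Step 2: Re = 645.173424 / 1.49e-05
Step 3: Re = 4.3300e+07

4.3300e+07


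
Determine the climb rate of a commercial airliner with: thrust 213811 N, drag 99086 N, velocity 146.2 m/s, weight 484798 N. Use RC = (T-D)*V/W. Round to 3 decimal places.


Step 1: Excess thrust = T - D = 213811 - 99086 = 114725 N
Step 2: Excess power = 114725 * 146.2 = 16772795.0 W
Step 3: RC = 16772795.0 / 484798 = 34.597 m/s

34.597


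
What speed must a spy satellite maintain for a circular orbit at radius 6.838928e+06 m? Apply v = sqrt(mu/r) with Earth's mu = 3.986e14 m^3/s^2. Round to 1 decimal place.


Step 1: mu / r = 3.986e14 / 6.838928e+06 = 58283988.3678
Step 2: v = sqrt(58283988.3678) = 7634.4 m/s

7634.4


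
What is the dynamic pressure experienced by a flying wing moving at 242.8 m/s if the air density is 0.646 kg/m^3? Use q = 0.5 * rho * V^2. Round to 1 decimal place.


Step 1: V^2 = 242.8^2 = 58951.84
Step 2: q = 0.5 * 0.646 * 58951.84
Step 3: q = 19041.4 Pa

19041.4


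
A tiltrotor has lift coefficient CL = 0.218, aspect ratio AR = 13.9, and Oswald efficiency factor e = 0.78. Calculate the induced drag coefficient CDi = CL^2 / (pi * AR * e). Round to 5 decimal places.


Step 1: CL^2 = 0.218^2 = 0.047524
Step 2: pi * AR * e = 3.14159 * 13.9 * 0.78 = 34.061148
Step 3: CDi = 0.047524 / 34.061148 = 0.00140

0.00140


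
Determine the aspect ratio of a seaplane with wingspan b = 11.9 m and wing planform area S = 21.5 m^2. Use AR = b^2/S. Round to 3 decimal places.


Step 1: b^2 = 11.9^2 = 141.61
Step 2: AR = 141.61 / 21.5 = 6.587

6.587


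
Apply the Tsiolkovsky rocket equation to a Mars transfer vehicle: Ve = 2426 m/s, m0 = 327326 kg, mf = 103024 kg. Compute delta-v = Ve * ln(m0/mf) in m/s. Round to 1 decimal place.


Step 1: Mass ratio m0/mf = 327326 / 103024 = 3.177182
Step 2: ln(3.177182) = 1.155995
Step 3: delta-v = 2426 * 1.155995 = 2804.4 m/s

2804.4


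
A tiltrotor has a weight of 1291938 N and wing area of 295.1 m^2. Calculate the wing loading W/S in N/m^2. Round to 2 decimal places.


Step 1: Wing loading = W / S = 1291938 / 295.1
Step 2: Wing loading = 4377.97 N/m^2

4377.97


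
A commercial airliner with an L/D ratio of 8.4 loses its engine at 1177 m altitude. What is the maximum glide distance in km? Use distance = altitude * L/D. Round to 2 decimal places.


Step 1: Glide distance = altitude * L/D = 1177 * 8.4 = 9886.8 m
Step 2: Convert to km: 9886.8 / 1000 = 9.89 km

9.89


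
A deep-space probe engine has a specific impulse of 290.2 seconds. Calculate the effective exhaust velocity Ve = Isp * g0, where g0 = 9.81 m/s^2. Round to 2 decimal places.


Step 1: Ve = Isp * g0 = 290.2 * 9.81
Step 2: Ve = 2846.86 m/s

2846.86


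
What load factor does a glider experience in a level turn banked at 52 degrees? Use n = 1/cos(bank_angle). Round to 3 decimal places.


Step 1: Convert 52 degrees to radians = 0.907571
Step 2: cos(52 deg) = 0.615661
Step 3: n = 1 / 0.615661 = 1.624

1.624


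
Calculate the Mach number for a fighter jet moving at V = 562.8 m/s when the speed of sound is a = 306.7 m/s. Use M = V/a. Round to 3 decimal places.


Step 1: M = V / a = 562.8 / 306.7
Step 2: M = 1.835

1.835


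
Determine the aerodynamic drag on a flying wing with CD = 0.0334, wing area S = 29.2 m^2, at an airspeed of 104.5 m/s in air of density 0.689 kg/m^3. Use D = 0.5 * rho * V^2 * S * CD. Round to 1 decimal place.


Step 1: Dynamic pressure q = 0.5 * 0.689 * 104.5^2 = 3762.0261 Pa
Step 2: Drag D = q * S * CD = 3762.0261 * 29.2 * 0.0334
Step 3: D = 3669.0 N

3669.0


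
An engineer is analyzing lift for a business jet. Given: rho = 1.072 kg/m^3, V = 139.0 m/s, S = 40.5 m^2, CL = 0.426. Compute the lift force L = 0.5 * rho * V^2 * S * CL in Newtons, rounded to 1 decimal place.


Step 1: Calculate dynamic pressure q = 0.5 * 1.072 * 139.0^2 = 0.5 * 1.072 * 19321.0 = 10356.056 Pa
Step 2: Multiply by wing area and lift coefficient: L = 10356.056 * 40.5 * 0.426
Step 3: L = 419420.268 * 0.426 = 178673.0 N

178673.0


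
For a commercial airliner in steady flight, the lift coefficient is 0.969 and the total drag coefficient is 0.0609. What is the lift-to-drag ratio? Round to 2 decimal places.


Step 1: L/D = CL / CD = 0.969 / 0.0609
Step 2: L/D = 15.91

15.91


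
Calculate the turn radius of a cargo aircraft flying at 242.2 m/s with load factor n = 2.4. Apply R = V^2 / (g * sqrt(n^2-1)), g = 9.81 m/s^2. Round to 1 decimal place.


Step 1: V^2 = 242.2^2 = 58660.84
Step 2: n^2 - 1 = 2.4^2 - 1 = 4.76
Step 3: sqrt(4.76) = 2.181742
Step 4: R = 58660.84 / (9.81 * 2.181742) = 2740.8 m

2740.8


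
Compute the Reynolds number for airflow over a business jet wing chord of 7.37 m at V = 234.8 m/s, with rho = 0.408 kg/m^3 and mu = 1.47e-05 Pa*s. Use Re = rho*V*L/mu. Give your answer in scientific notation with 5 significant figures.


Step 1: Numerator = rho * V * L = 0.408 * 234.8 * 7.37 = 706.034208
Step 2: Re = 706.034208 / 1.47e-05
Step 3: Re = 4.8030e+07

4.8030e+07


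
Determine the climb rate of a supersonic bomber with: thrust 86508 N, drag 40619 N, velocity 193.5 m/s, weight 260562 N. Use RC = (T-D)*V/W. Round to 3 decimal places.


Step 1: Excess thrust = T - D = 86508 - 40619 = 45889 N
Step 2: Excess power = 45889 * 193.5 = 8879521.5 W
Step 3: RC = 8879521.5 / 260562 = 34.078 m/s

34.078


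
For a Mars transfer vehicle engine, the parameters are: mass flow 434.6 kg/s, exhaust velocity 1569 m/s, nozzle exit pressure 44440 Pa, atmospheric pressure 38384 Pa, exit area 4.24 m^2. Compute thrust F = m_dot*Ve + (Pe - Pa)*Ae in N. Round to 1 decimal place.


Step 1: Momentum thrust = m_dot * Ve = 434.6 * 1569 = 681887.4 N
Step 2: Pressure thrust = (Pe - Pa) * Ae = (44440 - 38384) * 4.24 = 25677.44 N
Step 3: Total thrust F = 681887.4 + 25677.44 = 707564.8 N

707564.8


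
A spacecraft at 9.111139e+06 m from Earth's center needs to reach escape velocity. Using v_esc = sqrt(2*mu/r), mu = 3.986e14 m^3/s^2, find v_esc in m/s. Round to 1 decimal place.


Step 1: 2*mu/r = 2 * 3.986e14 / 9.111139e+06 = 87497293.1485
Step 2: v_esc = sqrt(87497293.1485) = 9354.0 m/s

9354.0


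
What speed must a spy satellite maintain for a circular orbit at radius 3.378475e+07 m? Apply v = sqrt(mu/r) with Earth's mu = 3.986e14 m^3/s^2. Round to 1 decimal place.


Step 1: mu / r = 3.986e14 / 3.378475e+07 = 11798222.5708
Step 2: v = sqrt(11798222.5708) = 3434.9 m/s

3434.9


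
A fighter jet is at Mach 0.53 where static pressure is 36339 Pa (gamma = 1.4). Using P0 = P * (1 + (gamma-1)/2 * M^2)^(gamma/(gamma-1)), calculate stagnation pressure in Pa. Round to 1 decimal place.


Step 1: (gamma-1)/2 * M^2 = 0.2 * 0.2809 = 0.05618
Step 2: 1 + 0.05618 = 1.05618
Step 3: Exponent gamma/(gamma-1) = 3.5
Step 4: P0 = 36339 * 1.05618^3.5 = 44000.3 Pa

44000.3


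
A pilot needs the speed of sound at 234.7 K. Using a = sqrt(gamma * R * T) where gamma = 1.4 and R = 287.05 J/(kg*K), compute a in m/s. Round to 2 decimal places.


Step 1: gamma * R * T = 1.4 * 287.05 * 234.7 = 94318.889
Step 2: a = sqrt(94318.889) = 307.11 m/s

307.11


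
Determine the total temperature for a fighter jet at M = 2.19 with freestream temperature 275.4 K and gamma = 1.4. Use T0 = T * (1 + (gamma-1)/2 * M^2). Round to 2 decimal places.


Step 1: (gamma-1)/2 = 0.2
Step 2: M^2 = 4.7961
Step 3: 1 + 0.2 * 4.7961 = 1.95922
Step 4: T0 = 275.4 * 1.95922 = 539.57 K

539.57


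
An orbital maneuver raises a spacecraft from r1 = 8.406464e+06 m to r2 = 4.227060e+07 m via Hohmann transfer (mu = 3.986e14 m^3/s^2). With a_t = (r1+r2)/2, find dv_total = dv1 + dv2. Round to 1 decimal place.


Step 1: Transfer semi-major axis a_t = (8.406464e+06 + 4.227060e+07) / 2 = 2.533853e+07 m
Step 2: v1 (circular at r1) = sqrt(mu/r1) = 6885.92 m/s
Step 3: v_t1 = sqrt(mu*(2/r1 - 1/a_t)) = 8893.86 m/s
Step 4: dv1 = |8893.86 - 6885.92| = 2007.94 m/s
Step 5: v2 (circular at r2) = 3070.79 m/s, v_t2 = 1768.75 m/s
Step 6: dv2 = |3070.79 - 1768.75| = 1302.04 m/s
Step 7: Total delta-v = 2007.94 + 1302.04 = 3310.0 m/s

3310.0


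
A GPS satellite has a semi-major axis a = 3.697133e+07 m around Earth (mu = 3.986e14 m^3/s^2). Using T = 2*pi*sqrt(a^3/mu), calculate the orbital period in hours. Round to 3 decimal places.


Step 1: a^3 / mu = 5.053534e+22 / 3.986e14 = 1.267821e+08
Step 2: sqrt(1.267821e+08) = 11259.7556 s
Step 3: T = 2*pi * 11259.7556 = 70747.13 s
Step 4: T in hours = 70747.13 / 3600 = 19.652 hours

19.652


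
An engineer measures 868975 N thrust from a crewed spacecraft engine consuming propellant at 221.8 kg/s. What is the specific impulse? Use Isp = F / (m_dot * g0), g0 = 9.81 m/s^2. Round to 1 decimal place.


Step 1: m_dot * g0 = 221.8 * 9.81 = 2175.86
Step 2: Isp = 868975 / 2175.86 = 399.4 s

399.4


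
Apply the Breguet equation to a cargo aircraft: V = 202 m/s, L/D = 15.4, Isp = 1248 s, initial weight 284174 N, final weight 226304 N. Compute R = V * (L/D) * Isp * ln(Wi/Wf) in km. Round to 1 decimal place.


Step 1: Coefficient = V * (L/D) * Isp = 202 * 15.4 * 1248 = 3882278.4 m
Step 2: Wi/Wf = 284174 / 226304 = 1.255718
Step 3: ln(1.255718) = 0.227707
Step 4: R = 3882278.4 * 0.227707 = 884023.9 m = 884.0 km

884.0


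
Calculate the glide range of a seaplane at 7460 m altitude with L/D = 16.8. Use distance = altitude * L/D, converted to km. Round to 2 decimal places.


Step 1: Glide distance = altitude * L/D = 7460 * 16.8 = 125328.0 m
Step 2: Convert to km: 125328.0 / 1000 = 125.33 km

125.33


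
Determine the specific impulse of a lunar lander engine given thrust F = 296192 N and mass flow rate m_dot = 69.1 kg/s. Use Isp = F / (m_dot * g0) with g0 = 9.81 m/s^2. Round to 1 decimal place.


Step 1: m_dot * g0 = 69.1 * 9.81 = 677.87
Step 2: Isp = 296192 / 677.87 = 436.9 s

436.9


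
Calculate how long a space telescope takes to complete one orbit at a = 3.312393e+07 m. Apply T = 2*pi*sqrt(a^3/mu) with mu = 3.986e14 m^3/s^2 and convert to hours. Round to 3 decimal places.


Step 1: a^3 / mu = 3.634340e+22 / 3.986e14 = 9.117763e+07
Step 2: sqrt(9.117763e+07) = 9548.6976 s
Step 3: T = 2*pi * 9548.6976 = 59996.24 s
Step 4: T in hours = 59996.24 / 3600 = 16.666 hours

16.666


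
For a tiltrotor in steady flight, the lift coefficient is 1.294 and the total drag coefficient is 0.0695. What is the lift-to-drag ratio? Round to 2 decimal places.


Step 1: L/D = CL / CD = 1.294 / 0.0695
Step 2: L/D = 18.62

18.62


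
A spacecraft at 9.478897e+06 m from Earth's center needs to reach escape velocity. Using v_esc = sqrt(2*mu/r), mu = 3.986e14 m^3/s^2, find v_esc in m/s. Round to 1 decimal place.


Step 1: 2*mu/r = 2 * 3.986e14 / 9.478897e+06 = 84102612.3609
Step 2: v_esc = sqrt(84102612.3609) = 9170.7 m/s

9170.7


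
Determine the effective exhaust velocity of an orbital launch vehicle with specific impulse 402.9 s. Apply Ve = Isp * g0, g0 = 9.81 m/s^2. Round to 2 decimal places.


Step 1: Ve = Isp * g0 = 402.9 * 9.81
Step 2: Ve = 3952.45 m/s

3952.45


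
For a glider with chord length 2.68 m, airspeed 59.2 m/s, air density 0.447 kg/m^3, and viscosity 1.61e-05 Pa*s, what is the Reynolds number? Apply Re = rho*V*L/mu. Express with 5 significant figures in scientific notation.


Step 1: Numerator = rho * V * L = 0.447 * 59.2 * 2.68 = 70.919232
Step 2: Re = 70.919232 / 1.61e-05
Step 3: Re = 4.4049e+06

4.4049e+06


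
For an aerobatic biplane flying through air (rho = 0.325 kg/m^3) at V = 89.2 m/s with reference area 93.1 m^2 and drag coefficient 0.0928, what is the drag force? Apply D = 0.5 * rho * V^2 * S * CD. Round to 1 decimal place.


Step 1: Dynamic pressure q = 0.5 * 0.325 * 89.2^2 = 1292.954 Pa
Step 2: Drag D = q * S * CD = 1292.954 * 93.1 * 0.0928
Step 3: D = 11170.7 N

11170.7


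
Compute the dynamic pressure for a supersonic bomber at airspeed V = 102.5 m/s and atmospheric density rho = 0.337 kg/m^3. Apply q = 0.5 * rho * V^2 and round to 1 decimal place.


Step 1: V^2 = 102.5^2 = 10506.25
Step 2: q = 0.5 * 0.337 * 10506.25
Step 3: q = 1770.3 Pa

1770.3


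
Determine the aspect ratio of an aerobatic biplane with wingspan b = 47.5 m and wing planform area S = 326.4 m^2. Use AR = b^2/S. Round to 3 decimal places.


Step 1: b^2 = 47.5^2 = 2256.25
Step 2: AR = 2256.25 / 326.4 = 6.913

6.913


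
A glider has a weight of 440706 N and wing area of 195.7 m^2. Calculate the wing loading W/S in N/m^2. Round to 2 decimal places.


Step 1: Wing loading = W / S = 440706 / 195.7
Step 2: Wing loading = 2251.95 N/m^2

2251.95


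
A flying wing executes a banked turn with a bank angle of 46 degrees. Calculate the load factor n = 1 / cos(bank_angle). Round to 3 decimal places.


Step 1: Convert 46 degrees to radians = 0.802851
Step 2: cos(46 deg) = 0.694658
Step 3: n = 1 / 0.694658 = 1.440

1.440


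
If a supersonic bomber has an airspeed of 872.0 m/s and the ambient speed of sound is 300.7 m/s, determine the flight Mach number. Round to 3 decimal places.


Step 1: M = V / a = 872.0 / 300.7
Step 2: M = 2.900

2.900


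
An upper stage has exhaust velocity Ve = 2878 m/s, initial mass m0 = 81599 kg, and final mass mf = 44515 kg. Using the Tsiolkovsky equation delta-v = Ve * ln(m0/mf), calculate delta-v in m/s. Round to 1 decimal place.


Step 1: Mass ratio m0/mf = 81599 / 44515 = 1.833068
Step 2: ln(1.833068) = 0.605991
Step 3: delta-v = 2878 * 0.605991 = 1744.0 m/s

1744.0


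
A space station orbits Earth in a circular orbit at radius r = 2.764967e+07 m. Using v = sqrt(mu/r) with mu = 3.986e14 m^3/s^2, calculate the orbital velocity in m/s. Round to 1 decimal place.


Step 1: mu / r = 3.986e14 / 2.764967e+07 = 14416085.2553
Step 2: v = sqrt(14416085.2553) = 3796.9 m/s

3796.9


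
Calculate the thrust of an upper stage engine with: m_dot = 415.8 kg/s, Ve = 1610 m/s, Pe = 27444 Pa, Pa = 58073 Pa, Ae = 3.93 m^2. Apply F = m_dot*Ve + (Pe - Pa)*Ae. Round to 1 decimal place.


Step 1: Momentum thrust = m_dot * Ve = 415.8 * 1610 = 669438.0 N
Step 2: Pressure thrust = (Pe - Pa) * Ae = (27444 - 58073) * 3.93 = -120371.97 N
Step 3: Total thrust F = 669438.0 + -120371.97 = 549066.0 N

549066.0


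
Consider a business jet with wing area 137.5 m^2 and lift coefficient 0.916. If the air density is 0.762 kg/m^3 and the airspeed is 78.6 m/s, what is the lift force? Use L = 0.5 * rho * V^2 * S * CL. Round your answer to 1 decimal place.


Step 1: Calculate dynamic pressure q = 0.5 * 0.762 * 78.6^2 = 0.5 * 0.762 * 6177.96 = 2353.8028 Pa
Step 2: Multiply by wing area and lift coefficient: L = 2353.8028 * 137.5 * 0.916
Step 3: L = 323647.8795 * 0.916 = 296461.5 N

296461.5


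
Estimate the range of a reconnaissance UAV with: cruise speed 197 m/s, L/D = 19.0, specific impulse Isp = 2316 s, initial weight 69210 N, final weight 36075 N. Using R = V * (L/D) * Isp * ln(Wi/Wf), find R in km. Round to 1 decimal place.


Step 1: Coefficient = V * (L/D) * Isp = 197 * 19.0 * 2316 = 8668788.0 m
Step 2: Wi/Wf = 69210 / 36075 = 1.918503
Step 3: ln(1.918503) = 0.651545
Step 4: R = 8668788.0 * 0.651545 = 5648107.7 m = 5648.1 km

5648.1


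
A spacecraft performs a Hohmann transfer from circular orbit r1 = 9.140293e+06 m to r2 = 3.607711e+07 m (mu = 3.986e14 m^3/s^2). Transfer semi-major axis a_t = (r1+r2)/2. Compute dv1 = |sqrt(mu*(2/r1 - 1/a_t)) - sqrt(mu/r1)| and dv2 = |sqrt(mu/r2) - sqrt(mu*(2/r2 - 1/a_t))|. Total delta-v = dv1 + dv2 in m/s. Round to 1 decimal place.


Step 1: Transfer semi-major axis a_t = (9.140293e+06 + 3.607711e+07) / 2 = 2.260870e+07 m
Step 2: v1 (circular at r1) = sqrt(mu/r1) = 6603.72 m/s
Step 3: v_t1 = sqrt(mu*(2/r1 - 1/a_t)) = 8341.93 m/s
Step 4: dv1 = |8341.93 - 6603.72| = 1738.21 m/s
Step 5: v2 (circular at r2) = 3323.94 m/s, v_t2 = 2113.46 m/s
Step 6: dv2 = |3323.94 - 2113.46| = 1210.47 m/s
Step 7: Total delta-v = 1738.21 + 1210.47 = 2948.7 m/s

2948.7


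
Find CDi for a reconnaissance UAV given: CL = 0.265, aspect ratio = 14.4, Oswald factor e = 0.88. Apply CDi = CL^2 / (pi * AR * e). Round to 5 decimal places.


Step 1: CL^2 = 0.265^2 = 0.070225
Step 2: pi * AR * e = 3.14159 * 14.4 * 0.88 = 39.810262
Step 3: CDi = 0.070225 / 39.810262 = 0.00176

0.00176


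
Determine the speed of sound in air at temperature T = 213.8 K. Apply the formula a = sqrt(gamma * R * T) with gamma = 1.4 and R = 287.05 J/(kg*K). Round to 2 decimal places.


Step 1: gamma * R * T = 1.4 * 287.05 * 213.8 = 85919.806
Step 2: a = sqrt(85919.806) = 293.12 m/s

293.12


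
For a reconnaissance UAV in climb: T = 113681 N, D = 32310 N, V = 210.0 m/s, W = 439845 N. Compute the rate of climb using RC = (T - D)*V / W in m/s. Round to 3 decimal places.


Step 1: Excess thrust = T - D = 113681 - 32310 = 81371 N
Step 2: Excess power = 81371 * 210.0 = 17087910.0 W
Step 3: RC = 17087910.0 / 439845 = 38.850 m/s

38.850


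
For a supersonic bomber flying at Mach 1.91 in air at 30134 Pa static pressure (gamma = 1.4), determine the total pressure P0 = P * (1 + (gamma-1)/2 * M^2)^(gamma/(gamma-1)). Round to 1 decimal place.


Step 1: (gamma-1)/2 * M^2 = 0.2 * 3.6481 = 0.72962
Step 2: 1 + 0.72962 = 1.72962
Step 3: Exponent gamma/(gamma-1) = 3.5
Step 4: P0 = 30134 * 1.72962^3.5 = 205061.5 Pa

205061.5


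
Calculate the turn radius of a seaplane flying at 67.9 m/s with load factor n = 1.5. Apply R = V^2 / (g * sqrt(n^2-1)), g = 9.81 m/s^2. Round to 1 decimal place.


Step 1: V^2 = 67.9^2 = 4610.41
Step 2: n^2 - 1 = 1.5^2 - 1 = 1.25
Step 3: sqrt(1.25) = 1.118034
Step 4: R = 4610.41 / (9.81 * 1.118034) = 420.4 m

420.4


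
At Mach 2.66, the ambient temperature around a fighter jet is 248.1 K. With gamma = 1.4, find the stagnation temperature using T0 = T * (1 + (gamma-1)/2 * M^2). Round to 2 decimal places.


Step 1: (gamma-1)/2 = 0.2
Step 2: M^2 = 7.0756
Step 3: 1 + 0.2 * 7.0756 = 2.41512
Step 4: T0 = 248.1 * 2.41512 = 599.19 K

599.19


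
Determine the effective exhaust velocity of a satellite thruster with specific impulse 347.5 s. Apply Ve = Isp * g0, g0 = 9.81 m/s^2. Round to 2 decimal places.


Step 1: Ve = Isp * g0 = 347.5 * 9.81
Step 2: Ve = 3408.98 m/s

3408.98


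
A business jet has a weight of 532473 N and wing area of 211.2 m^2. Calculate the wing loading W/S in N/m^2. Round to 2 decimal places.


Step 1: Wing loading = W / S = 532473 / 211.2
Step 2: Wing loading = 2521.18 N/m^2

2521.18


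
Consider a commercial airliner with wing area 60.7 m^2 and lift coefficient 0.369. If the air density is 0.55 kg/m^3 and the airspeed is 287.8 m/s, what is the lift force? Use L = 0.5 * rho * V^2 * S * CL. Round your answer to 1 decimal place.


Step 1: Calculate dynamic pressure q = 0.5 * 0.55 * 287.8^2 = 0.5 * 0.55 * 82828.84 = 22777.931 Pa
Step 2: Multiply by wing area and lift coefficient: L = 22777.931 * 60.7 * 0.369
Step 3: L = 1382620.4117 * 0.369 = 510186.9 N

510186.9


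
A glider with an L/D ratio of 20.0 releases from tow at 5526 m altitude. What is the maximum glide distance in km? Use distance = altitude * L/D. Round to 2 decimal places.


Step 1: Glide distance = altitude * L/D = 5526 * 20.0 = 110520.0 m
Step 2: Convert to km: 110520.0 / 1000 = 110.52 km

110.52


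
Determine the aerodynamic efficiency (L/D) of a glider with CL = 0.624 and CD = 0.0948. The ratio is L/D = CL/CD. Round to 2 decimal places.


Step 1: L/D = CL / CD = 0.624 / 0.0948
Step 2: L/D = 6.58

6.58


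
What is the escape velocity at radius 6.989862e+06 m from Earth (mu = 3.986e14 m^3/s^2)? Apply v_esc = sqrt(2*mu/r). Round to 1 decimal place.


Step 1: 2*mu/r = 2 * 3.986e14 / 6.989862e+06 = 114050892.5641
Step 2: v_esc = sqrt(114050892.5641) = 10679.5 m/s

10679.5


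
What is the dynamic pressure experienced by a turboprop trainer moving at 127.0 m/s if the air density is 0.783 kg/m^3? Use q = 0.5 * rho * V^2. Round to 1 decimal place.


Step 1: V^2 = 127.0^2 = 16129.0
Step 2: q = 0.5 * 0.783 * 16129.0
Step 3: q = 6314.5 Pa

6314.5


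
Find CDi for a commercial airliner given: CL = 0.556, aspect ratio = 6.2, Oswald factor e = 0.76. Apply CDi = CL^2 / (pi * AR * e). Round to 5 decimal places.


Step 1: CL^2 = 0.556^2 = 0.309136
Step 2: pi * AR * e = 3.14159 * 6.2 * 0.76 = 14.803185
Step 3: CDi = 0.309136 / 14.803185 = 0.02088

0.02088


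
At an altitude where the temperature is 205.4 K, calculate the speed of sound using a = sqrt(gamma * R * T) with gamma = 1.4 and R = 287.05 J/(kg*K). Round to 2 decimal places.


Step 1: gamma * R * T = 1.4 * 287.05 * 205.4 = 82544.098
Step 2: a = sqrt(82544.098) = 287.30 m/s

287.30


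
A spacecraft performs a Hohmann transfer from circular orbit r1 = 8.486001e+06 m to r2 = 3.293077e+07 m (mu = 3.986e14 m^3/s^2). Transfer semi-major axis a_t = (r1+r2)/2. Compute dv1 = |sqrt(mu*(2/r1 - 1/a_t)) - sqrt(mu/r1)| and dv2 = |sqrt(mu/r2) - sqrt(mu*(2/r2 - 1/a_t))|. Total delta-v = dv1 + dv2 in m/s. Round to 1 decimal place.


Step 1: Transfer semi-major axis a_t = (8.486001e+06 + 3.293077e+07) / 2 = 2.070839e+07 m
Step 2: v1 (circular at r1) = sqrt(mu/r1) = 6853.57 m/s
Step 3: v_t1 = sqrt(mu*(2/r1 - 1/a_t)) = 8642.61 m/s
Step 4: dv1 = |8642.61 - 6853.57| = 1789.04 m/s
Step 5: v2 (circular at r2) = 3479.11 m/s, v_t2 = 2227.13 m/s
Step 6: dv2 = |3479.11 - 2227.13| = 1251.97 m/s
Step 7: Total delta-v = 1789.04 + 1251.97 = 3041.0 m/s

3041.0
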